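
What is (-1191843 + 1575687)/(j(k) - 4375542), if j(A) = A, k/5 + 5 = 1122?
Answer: -383844/4369957 ≈ -0.087837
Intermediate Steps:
k = 5585 (k = -25 + 5*1122 = -25 + 5610 = 5585)
(-1191843 + 1575687)/(j(k) - 4375542) = (-1191843 + 1575687)/(5585 - 4375542) = 383844/(-4369957) = 383844*(-1/4369957) = -383844/4369957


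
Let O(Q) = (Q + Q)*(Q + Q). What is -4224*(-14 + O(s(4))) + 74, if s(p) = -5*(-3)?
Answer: -3742390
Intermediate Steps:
s(p) = 15
O(Q) = 4*Q² (O(Q) = (2*Q)*(2*Q) = 4*Q²)
-4224*(-14 + O(s(4))) + 74 = -4224*(-14 + 4*15²) + 74 = -4224*(-14 + 4*225) + 74 = -4224*(-14 + 900) + 74 = -4224*886 + 74 = -1056*3544 + 74 = -3742464 + 74 = -3742390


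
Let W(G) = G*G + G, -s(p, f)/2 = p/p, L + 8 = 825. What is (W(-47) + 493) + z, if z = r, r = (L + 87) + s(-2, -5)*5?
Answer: 3549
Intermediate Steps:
L = 817 (L = -8 + 825 = 817)
s(p, f) = -2 (s(p, f) = -2*p/p = -2*1 = -2)
r = 894 (r = (817 + 87) - 2*5 = 904 - 10 = 894)
W(G) = G + G² (W(G) = G² + G = G + G²)
z = 894
(W(-47) + 493) + z = (-47*(1 - 47) + 493) + 894 = (-47*(-46) + 493) + 894 = (2162 + 493) + 894 = 2655 + 894 = 3549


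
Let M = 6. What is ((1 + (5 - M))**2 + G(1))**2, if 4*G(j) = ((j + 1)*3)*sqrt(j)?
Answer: 9/4 ≈ 2.2500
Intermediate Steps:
G(j) = sqrt(j)*(3 + 3*j)/4 (G(j) = (((j + 1)*3)*sqrt(j))/4 = (((1 + j)*3)*sqrt(j))/4 = ((3 + 3*j)*sqrt(j))/4 = (sqrt(j)*(3 + 3*j))/4 = sqrt(j)*(3 + 3*j)/4)
((1 + (5 - M))**2 + G(1))**2 = ((1 + (5 - 1*6))**2 + 3*sqrt(1)*(1 + 1)/4)**2 = ((1 + (5 - 6))**2 + (3/4)*1*2)**2 = ((1 - 1)**2 + 3/2)**2 = (0**2 + 3/2)**2 = (0 + 3/2)**2 = (3/2)**2 = 9/4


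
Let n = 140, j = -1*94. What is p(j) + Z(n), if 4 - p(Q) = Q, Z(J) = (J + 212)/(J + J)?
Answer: 3474/35 ≈ 99.257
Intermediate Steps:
j = -94
Z(J) = (212 + J)/(2*J) (Z(J) = (212 + J)/((2*J)) = (212 + J)*(1/(2*J)) = (212 + J)/(2*J))
p(Q) = 4 - Q
p(j) + Z(n) = (4 - 1*(-94)) + (1/2)*(212 + 140)/140 = (4 + 94) + (1/2)*(1/140)*352 = 98 + 44/35 = 3474/35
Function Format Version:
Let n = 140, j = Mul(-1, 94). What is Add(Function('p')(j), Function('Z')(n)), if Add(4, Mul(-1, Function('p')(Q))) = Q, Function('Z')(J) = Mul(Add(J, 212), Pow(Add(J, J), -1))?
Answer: Rational(3474, 35) ≈ 99.257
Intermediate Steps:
j = -94
Function('Z')(J) = Mul(Rational(1, 2), Pow(J, -1), Add(212, J)) (Function('Z')(J) = Mul(Add(212, J), Pow(Mul(2, J), -1)) = Mul(Add(212, J), Mul(Rational(1, 2), Pow(J, -1))) = Mul(Rational(1, 2), Pow(J, -1), Add(212, J)))
Function('p')(Q) = Add(4, Mul(-1, Q))
Add(Function('p')(j), Function('Z')(n)) = Add(Add(4, Mul(-1, -94)), Mul(Rational(1, 2), Pow(140, -1), Add(212, 140))) = Add(Add(4, 94), Mul(Rational(1, 2), Rational(1, 140), 352)) = Add(98, Rational(44, 35)) = Rational(3474, 35)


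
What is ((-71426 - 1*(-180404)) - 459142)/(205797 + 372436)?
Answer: -350164/578233 ≈ -0.60558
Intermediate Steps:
((-71426 - 1*(-180404)) - 459142)/(205797 + 372436) = ((-71426 + 180404) - 459142)/578233 = (108978 - 459142)*(1/578233) = -350164*1/578233 = -350164/578233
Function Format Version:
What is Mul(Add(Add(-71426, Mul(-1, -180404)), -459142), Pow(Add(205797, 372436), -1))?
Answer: Rational(-350164, 578233) ≈ -0.60558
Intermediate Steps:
Mul(Add(Add(-71426, Mul(-1, -180404)), -459142), Pow(Add(205797, 372436), -1)) = Mul(Add(Add(-71426, 180404), -459142), Pow(578233, -1)) = Mul(Add(108978, -459142), Rational(1, 578233)) = Mul(-350164, Rational(1, 578233)) = Rational(-350164, 578233)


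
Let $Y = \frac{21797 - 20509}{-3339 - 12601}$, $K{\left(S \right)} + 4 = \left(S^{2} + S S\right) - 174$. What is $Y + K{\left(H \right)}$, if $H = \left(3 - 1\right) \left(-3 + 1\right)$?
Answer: $- \frac{582132}{3985} \approx -146.08$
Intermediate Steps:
$H = -4$ ($H = \left(3 - 1\right) \left(-2\right) = 2 \left(-2\right) = -4$)
$K{\left(S \right)} = -178 + 2 S^{2}$ ($K{\left(S \right)} = -4 - \left(174 - S^{2} - S S\right) = -4 + \left(\left(S^{2} + S^{2}\right) - 174\right) = -4 + \left(2 S^{2} - 174\right) = -4 + \left(-174 + 2 S^{2}\right) = -178 + 2 S^{2}$)
$Y = - \frac{322}{3985}$ ($Y = \frac{1288}{-15940} = 1288 \left(- \frac{1}{15940}\right) = - \frac{322}{3985} \approx -0.080803$)
$Y + K{\left(H \right)} = - \frac{322}{3985} - \left(178 - 2 \left(-4\right)^{2}\right) = - \frac{322}{3985} + \left(-178 + 2 \cdot 16\right) = - \frac{322}{3985} + \left(-178 + 32\right) = - \frac{322}{3985} - 146 = - \frac{582132}{3985}$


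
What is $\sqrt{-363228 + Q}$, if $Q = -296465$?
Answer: $i \sqrt{659693} \approx 812.21 i$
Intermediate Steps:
$\sqrt{-363228 + Q} = \sqrt{-363228 - 296465} = \sqrt{-659693} = i \sqrt{659693}$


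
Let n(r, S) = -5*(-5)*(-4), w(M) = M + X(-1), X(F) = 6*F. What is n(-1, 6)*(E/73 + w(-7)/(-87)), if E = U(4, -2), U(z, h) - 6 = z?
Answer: -181900/6351 ≈ -28.641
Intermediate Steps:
U(z, h) = 6 + z
E = 10 (E = 6 + 4 = 10)
w(M) = -6 + M (w(M) = M + 6*(-1) = M - 6 = -6 + M)
n(r, S) = -100 (n(r, S) = 25*(-4) = -100)
n(-1, 6)*(E/73 + w(-7)/(-87)) = -100*(10/73 + (-6 - 7)/(-87)) = -100*(10*(1/73) - 13*(-1/87)) = -100*(10/73 + 13/87) = -100*1819/6351 = -181900/6351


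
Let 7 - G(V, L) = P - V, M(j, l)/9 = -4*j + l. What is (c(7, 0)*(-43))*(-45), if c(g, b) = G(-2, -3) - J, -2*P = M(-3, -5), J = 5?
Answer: 121905/2 ≈ 60953.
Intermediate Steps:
M(j, l) = -36*j + 9*l (M(j, l) = 9*(-4*j + l) = 9*(l - 4*j) = -36*j + 9*l)
P = -63/2 (P = -(-36*(-3) + 9*(-5))/2 = -(108 - 45)/2 = -½*63 = -63/2 ≈ -31.500)
G(V, L) = 77/2 + V (G(V, L) = 7 - (-63/2 - V) = 7 + (63/2 + V) = 77/2 + V)
c(g, b) = 63/2 (c(g, b) = (77/2 - 2) - 1*5 = 73/2 - 5 = 63/2)
(c(7, 0)*(-43))*(-45) = ((63/2)*(-43))*(-45) = -2709/2*(-45) = 121905/2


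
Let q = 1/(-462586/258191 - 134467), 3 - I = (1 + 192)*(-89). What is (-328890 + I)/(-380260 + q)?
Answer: 1546020673296990/1886015274580253 ≈ 0.81973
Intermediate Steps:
I = 17180 (I = 3 - (1 + 192)*(-89) = 3 - 193*(-89) = 3 - 1*(-17177) = 3 + 17177 = 17180)
q = -258191/34718631783 (q = 1/(-462586*1/258191 - 134467) = 1/(-462586/258191 - 134467) = 1/(-34718631783/258191) = -258191/34718631783 ≈ -7.4367e-6)
(-328890 + I)/(-380260 + q) = (-328890 + 17180)/(-380260 - 258191/34718631783) = -311710/(-13202106922061771/34718631783) = -311710*(-34718631783/13202106922061771) = 1546020673296990/1886015274580253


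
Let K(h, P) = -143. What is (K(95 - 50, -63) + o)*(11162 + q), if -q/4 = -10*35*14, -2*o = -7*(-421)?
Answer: -49726773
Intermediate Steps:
o = -2947/2 (o = -(-7)*(-421)/2 = -½*2947 = -2947/2 ≈ -1473.5)
q = 19600 (q = -4*(-10*35)*14 = -(-1400)*14 = -4*(-4900) = 19600)
(K(95 - 50, -63) + o)*(11162 + q) = (-143 - 2947/2)*(11162 + 19600) = -3233/2*30762 = -49726773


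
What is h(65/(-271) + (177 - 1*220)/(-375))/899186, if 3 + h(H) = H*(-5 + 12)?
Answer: -393929/91379777250 ≈ -4.3109e-6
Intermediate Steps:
h(H) = -3 + 7*H (h(H) = -3 + H*(-5 + 12) = -3 + H*7 = -3 + 7*H)
h(65/(-271) + (177 - 1*220)/(-375))/899186 = (-3 + 7*(65/(-271) + (177 - 1*220)/(-375)))/899186 = (-3 + 7*(65*(-1/271) + (177 - 220)*(-1/375)))*(1/899186) = (-3 + 7*(-65/271 - 43*(-1/375)))*(1/899186) = (-3 + 7*(-65/271 + 43/375))*(1/899186) = (-3 + 7*(-12722/101625))*(1/899186) = (-3 - 89054/101625)*(1/899186) = -393929/101625*1/899186 = -393929/91379777250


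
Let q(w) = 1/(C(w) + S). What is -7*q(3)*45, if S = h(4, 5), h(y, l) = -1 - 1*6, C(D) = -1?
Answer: 315/8 ≈ 39.375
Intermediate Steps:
h(y, l) = -7 (h(y, l) = -1 - 6 = -7)
S = -7
q(w) = -⅛ (q(w) = 1/(-1 - 7) = 1/(-8) = -⅛)
-7*q(3)*45 = -7*(-⅛)*45 = (7/8)*45 = 315/8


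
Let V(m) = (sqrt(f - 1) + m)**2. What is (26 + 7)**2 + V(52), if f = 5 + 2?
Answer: 3799 + 104*sqrt(6) ≈ 4053.7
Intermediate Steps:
f = 7
V(m) = (m + sqrt(6))**2 (V(m) = (sqrt(7 - 1) + m)**2 = (sqrt(6) + m)**2 = (m + sqrt(6))**2)
(26 + 7)**2 + V(52) = (26 + 7)**2 + (52 + sqrt(6))**2 = 33**2 + (52 + sqrt(6))**2 = 1089 + (52 + sqrt(6))**2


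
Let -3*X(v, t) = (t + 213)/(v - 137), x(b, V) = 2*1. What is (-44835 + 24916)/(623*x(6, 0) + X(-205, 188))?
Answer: -20436894/1278797 ≈ -15.981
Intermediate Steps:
x(b, V) = 2
X(v, t) = -(213 + t)/(3*(-137 + v)) (X(v, t) = -(t + 213)/(3*(v - 137)) = -(213 + t)/(3*(-137 + v)))
(-44835 + 24916)/(623*x(6, 0) + X(-205, 188)) = (-44835 + 24916)/(623*2 + (-213 - 1*188)/(3*(-137 - 205))) = -19919/(1246 + (⅓)*(-213 - 188)/(-342)) = -19919/(1246 + (⅓)*(-1/342)*(-401)) = -19919/(1246 + 401/1026) = -19919/1278797/1026 = -19919*1026/1278797 = -20436894/1278797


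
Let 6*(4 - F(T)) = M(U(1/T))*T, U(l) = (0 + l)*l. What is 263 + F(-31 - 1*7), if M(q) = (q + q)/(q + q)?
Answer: 820/3 ≈ 273.33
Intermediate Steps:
U(l) = l**2 (U(l) = l*l = l**2)
M(q) = 1 (M(q) = (2*q)/((2*q)) = (2*q)*(1/(2*q)) = 1)
F(T) = 4 - T/6
263 + F(-31 - 1*7) = 263 + (4 - (-31 - 1*7)/6) = 263 + (4 - (-31 - 7)/6) = 263 + (4 - 1/6*(-38)) = 263 + (4 + 19/3) = 263 + 31/3 = 820/3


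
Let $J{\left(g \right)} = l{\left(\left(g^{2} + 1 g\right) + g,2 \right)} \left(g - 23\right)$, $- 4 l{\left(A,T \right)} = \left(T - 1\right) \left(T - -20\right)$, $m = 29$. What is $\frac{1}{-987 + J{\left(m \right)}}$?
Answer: $- \frac{1}{1020} \approx -0.00098039$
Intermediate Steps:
$l{\left(A,T \right)} = - \frac{\left(-1 + T\right) \left(20 + T\right)}{4}$ ($l{\left(A,T \right)} = - \frac{\left(T - 1\right) \left(T - -20\right)}{4} = - \frac{\left(-1 + T\right) \left(T + 20\right)}{4} = - \frac{\left(-1 + T\right) \left(20 + T\right)}{4}$)
$J{\left(g \right)} = \frac{253}{2} - \frac{11 g}{2}$ ($J{\left(g \right)} = \left(5 - \frac{19}{2} - \frac{2^{2}}{4}\right) \left(g - 23\right) = \left(5 - \frac{19}{2} - 1\right) \left(-23 + g\right) = - \frac{11 \left(-23 + g\right)}{2} = \frac{253}{2} - \frac{11 g}{2}$)
$\frac{1}{-987 + J{\left(m \right)}} = \frac{1}{-987 + \left(\frac{253}{2} - \frac{319}{2}\right)} = \frac{1}{-987 - 33} = \frac{1}{-1020} = - \frac{1}{1020}$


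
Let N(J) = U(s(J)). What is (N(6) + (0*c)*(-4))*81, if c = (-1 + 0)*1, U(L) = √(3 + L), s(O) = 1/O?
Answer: 27*√114/2 ≈ 144.14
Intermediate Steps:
c = -1 (c = -1*1 = -1)
N(J) = √(3 + 1/J)
(N(6) + (0*c)*(-4))*81 = (√(3 + 1/6) + (0*(-1))*(-4))*81 = (√(3 + ⅙) + 0*(-4))*81 = (√(19/6) + 0)*81 = (√114/6 + 0)*81 = (√114/6)*81 = 27*√114/2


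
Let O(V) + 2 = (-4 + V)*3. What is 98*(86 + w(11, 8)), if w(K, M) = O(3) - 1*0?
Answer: 7938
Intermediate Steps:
O(V) = -14 + 3*V (O(V) = -2 + (-4 + V)*3 = -2 + (-12 + 3*V) = -14 + 3*V)
w(K, M) = -5 (w(K, M) = (-14 + 3*3) - 1*0 = (-14 + 9) + 0 = -5 + 0 = -5)
98*(86 + w(11, 8)) = 98*(86 - 5) = 98*81 = 7938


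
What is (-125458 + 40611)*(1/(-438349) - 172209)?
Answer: 6404900040699874/438349 ≈ 1.4611e+10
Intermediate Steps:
(-125458 + 40611)*(1/(-438349) - 172209) = -84847*(-1/438349 - 172209) = -84847*(-75487642942/438349) = 6404900040699874/438349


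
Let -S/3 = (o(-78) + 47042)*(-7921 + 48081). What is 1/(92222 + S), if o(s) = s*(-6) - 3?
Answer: -1/5723551138 ≈ -1.7472e-10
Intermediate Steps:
o(s) = -3 - 6*s (o(s) = -6*s - 3 = -3 - 6*s)
S = -5723643360 (S = -3*((-3 - 6*(-78)) + 47042)*(-7921 + 48081) = -3*((-3 + 468) + 47042)*40160 = -3*(465 + 47042)*40160 = -142521*40160 = -3*1907881120 = -5723643360)
1/(92222 + S) = 1/(92222 - 5723643360) = 1/(-5723551138) = -1/5723551138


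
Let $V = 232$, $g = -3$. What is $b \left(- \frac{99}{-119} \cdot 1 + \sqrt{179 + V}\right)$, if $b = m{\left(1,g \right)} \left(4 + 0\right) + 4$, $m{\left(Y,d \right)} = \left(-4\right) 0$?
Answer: $\frac{396}{119} + 4 \sqrt{411} \approx 84.42$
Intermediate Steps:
$m{\left(Y,d \right)} = 0$
$b = 4$ ($b = 0 \left(4 + 0\right) + 4 = 0 \cdot 4 + 4 = 0 + 4 = 4$)
$b \left(- \frac{99}{-119} \cdot 1 + \sqrt{179 + V}\right) = 4 \left(- \frac{99}{-119} \cdot 1 + \sqrt{179 + 232}\right) = 4 \left(\left(-99\right) \left(- \frac{1}{119}\right) 1 + \sqrt{411}\right) = 4 \left(\frac{99}{119} \cdot 1 + \sqrt{411}\right) = 4 \left(\frac{99}{119} + \sqrt{411}\right) = \frac{396}{119} + 4 \sqrt{411}$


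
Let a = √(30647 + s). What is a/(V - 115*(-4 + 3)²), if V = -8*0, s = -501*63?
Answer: -2*I*√229/115 ≈ -0.26318*I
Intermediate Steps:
s = -31563
V = 0
a = 2*I*√229 (a = √(30647 - 31563) = √(-916) = 2*I*√229 ≈ 30.266*I)
a/(V - 115*(-4 + 3)²) = (2*I*√229)/(0 - 115*(-4 + 3)²) = (2*I*√229)/(0 - 115*(-1)²) = (2*I*√229)/(0 - 115*1) = (2*I*√229)/(0 - 115) = (2*I*√229)/(-115) = (2*I*√229)*(-1/115) = -2*I*√229/115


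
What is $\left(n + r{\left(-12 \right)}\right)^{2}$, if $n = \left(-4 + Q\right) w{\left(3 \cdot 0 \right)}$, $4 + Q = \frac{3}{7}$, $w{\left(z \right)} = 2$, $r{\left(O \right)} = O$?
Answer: $\frac{36100}{49} \approx 736.73$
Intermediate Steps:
$Q = - \frac{25}{7}$ ($Q = -4 + \frac{3}{7} = - \frac{25}{7} \approx -3.5714$)
$n = - \frac{106}{7}$ ($n = \left(-4 - \frac{25}{7}\right) 2 = \left(- \frac{53}{7}\right) 2 = - \frac{106}{7} \approx -15.143$)
$\left(n + r{\left(-12 \right)}\right)^{2} = \left(- \frac{106}{7} - 12\right)^{2} = \left(- \frac{190}{7}\right)^{2} = \frac{36100}{49}$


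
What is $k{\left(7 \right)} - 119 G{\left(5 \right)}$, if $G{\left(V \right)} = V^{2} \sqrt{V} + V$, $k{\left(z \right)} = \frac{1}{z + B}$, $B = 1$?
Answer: $- \frac{4759}{8} - 2975 \sqrt{5} \approx -7247.2$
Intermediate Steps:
$k{\left(z \right)} = \frac{1}{1 + z}$ ($k{\left(z \right)} = \frac{1}{z + 1} = \frac{1}{1 + z}$)
$G{\left(V \right)} = V + V^{\frac{5}{2}}$ ($G{\left(V \right)} = V^{\frac{5}{2}} + V = V + V^{\frac{5}{2}}$)
$k{\left(7 \right)} - 119 G{\left(5 \right)} = \frac{1}{1 + 7} - 119 \left(5 + 5^{\frac{5}{2}}\right) = \frac{1}{8} - 119 \left(5 + 25 \sqrt{5}\right) = \frac{1}{8} - \left(595 + 2975 \sqrt{5}\right) = - \frac{4759}{8} - 2975 \sqrt{5}$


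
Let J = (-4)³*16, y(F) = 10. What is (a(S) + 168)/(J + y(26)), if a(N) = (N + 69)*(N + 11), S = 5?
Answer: -4/3 ≈ -1.3333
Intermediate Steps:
a(N) = (11 + N)*(69 + N) (a(N) = (69 + N)*(11 + N) = (11 + N)*(69 + N))
J = -1024 (J = -64*16 = -1024)
(a(S) + 168)/(J + y(26)) = ((759 + 5² + 80*5) + 168)/(-1024 + 10) = ((759 + 25 + 400) + 168)/(-1014) = (1184 + 168)*(-1/1014) = 1352*(-1/1014) = -4/3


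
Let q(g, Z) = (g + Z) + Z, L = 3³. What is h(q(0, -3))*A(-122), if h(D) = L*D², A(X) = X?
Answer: -118584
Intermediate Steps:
L = 27
q(g, Z) = g + 2*Z (q(g, Z) = (Z + g) + Z = g + 2*Z)
h(D) = 27*D²
h(q(0, -3))*A(-122) = (27*(0 + 2*(-3))²)*(-122) = (27*(0 - 6)²)*(-122) = (27*(-6)²)*(-122) = (27*36)*(-122) = 972*(-122) = -118584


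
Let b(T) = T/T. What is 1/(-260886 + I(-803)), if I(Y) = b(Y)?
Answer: -1/260885 ≈ -3.8331e-6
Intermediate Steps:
b(T) = 1
I(Y) = 1
1/(-260886 + I(-803)) = 1/(-260886 + 1) = 1/(-260885) = -1/260885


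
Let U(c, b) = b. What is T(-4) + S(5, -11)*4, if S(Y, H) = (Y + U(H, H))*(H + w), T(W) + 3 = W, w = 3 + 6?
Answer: 41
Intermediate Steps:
w = 9
T(W) = -3 + W
S(Y, H) = (9 + H)*(H + Y) (S(Y, H) = (Y + H)*(H + 9) = (H + Y)*(9 + H) = (9 + H)*(H + Y))
T(-4) + S(5, -11)*4 = (-3 - 4) + ((-11)² + 9*(-11) + 9*5 - 11*5)*4 = -7 + (121 - 99 + 45 - 55)*4 = -7 + 12*4 = -7 + 48 = 41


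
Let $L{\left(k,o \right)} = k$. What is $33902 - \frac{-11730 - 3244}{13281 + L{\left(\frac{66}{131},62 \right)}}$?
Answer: $\frac{58987271648}{1739877} \approx 33903.0$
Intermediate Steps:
$33902 - \frac{-11730 - 3244}{13281 + L{\left(\frac{66}{131},62 \right)}} = 33902 - \frac{-11730 - 3244}{13281 + \frac{66}{131}} = 33902 - - \frac{14974}{13281 + 66 \cdot \frac{1}{131}} = 33902 - - \frac{14974}{13281 + \frac{66}{131}} = 33902 - - \frac{14974}{\frac{1739877}{131}} = 33902 - \left(-14974\right) \frac{131}{1739877} = 33902 - - \frac{1961594}{1739877} = 33902 + \frac{1961594}{1739877} = \frac{58987271648}{1739877}$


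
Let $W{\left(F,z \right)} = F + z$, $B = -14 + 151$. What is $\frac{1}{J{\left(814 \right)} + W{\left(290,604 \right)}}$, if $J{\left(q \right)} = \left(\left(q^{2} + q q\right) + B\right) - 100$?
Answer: $\frac{1}{1326123} \approx 7.5408 \cdot 10^{-7}$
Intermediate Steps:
$B = 137$
$J{\left(q \right)} = 37 + 2 q^{2}$ ($J{\left(q \right)} = \left(\left(q^{2} + q q\right) + 137\right) - 100 = \left(\left(q^{2} + q^{2}\right) + 137\right) - 100 = \left(2 q^{2} + 137\right) - 100 = \left(137 + 2 q^{2}\right) - 100 = 37 + 2 q^{2}$)
$\frac{1}{J{\left(814 \right)} + W{\left(290,604 \right)}} = \frac{1}{\left(37 + 2 \cdot 814^{2}\right) + \left(290 + 604\right)} = \frac{1}{\left(37 + 2 \cdot 662596\right) + 894} = \frac{1}{\left(37 + 1325192\right) + 894} = \frac{1}{1325229 + 894} = \frac{1}{1326123}$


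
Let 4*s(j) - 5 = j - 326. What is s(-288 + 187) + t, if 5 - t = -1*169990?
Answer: 339779/2 ≈ 1.6989e+5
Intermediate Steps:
s(j) = -321/4 + j/4 (s(j) = 5/4 + (j - 326)/4 = 5/4 + (-326 + j)/4 = 5/4 + (-163/2 + j/4) = -321/4 + j/4)
t = 169995 (t = 5 - (-1)*169990 = 5 - 1*(-169990) = 5 + 169990 = 169995)
s(-288 + 187) + t = (-321/4 + (-288 + 187)/4) + 169995 = (-321/4 + (¼)*(-101)) + 169995 = (-321/4 - 101/4) + 169995 = -211/2 + 169995 = 339779/2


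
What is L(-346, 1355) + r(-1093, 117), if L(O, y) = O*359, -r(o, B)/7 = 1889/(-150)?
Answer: -18618877/150 ≈ -1.2413e+5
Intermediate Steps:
r(o, B) = 13223/150 (r(o, B) = -13223/(-150) = -13223*(-1)/150 = -7*(-1889/150) = 13223/150)
L(O, y) = 359*O
L(-346, 1355) + r(-1093, 117) = 359*(-346) + 13223/150 = -124214 + 13223/150 = -18618877/150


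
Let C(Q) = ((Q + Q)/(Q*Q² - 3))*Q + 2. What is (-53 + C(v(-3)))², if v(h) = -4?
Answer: 11895601/4489 ≈ 2649.9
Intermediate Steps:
C(Q) = 2 + 2*Q²/(-3 + Q³) (C(Q) = ((2*Q)/(Q³ - 3))*Q + 2 = ((2*Q)/(-3 + Q³))*Q + 2 = (2*Q/(-3 + Q³))*Q + 2 = 2*Q²/(-3 + Q³) + 2 = 2 + 2*Q²/(-3 + Q³))
(-53 + C(v(-3)))² = (-53 + 2*(-3 + (-4)² + (-4)³)/(-3 + (-4)³))² = (-53 + 2*(-3 + 16 - 64)/(-3 - 64))² = (-53 + 2*(-51)/(-67))² = (-53 + 2*(-1/67)*(-51))² = (-53 + 102/67)² = (-3449/67)² = 11895601/4489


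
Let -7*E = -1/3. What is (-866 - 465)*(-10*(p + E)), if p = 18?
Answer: 5044490/21 ≈ 2.4021e+5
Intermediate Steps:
E = 1/21 (E = -(-1)/(7*3) = -⅐*(-⅓) = 1/21 ≈ 0.047619)
(-866 - 465)*(-10*(p + E)) = (-866 - 465)*(-10*(18 + 1/21)) = -(-13310)*379/21 = -1331*(-3790/21) = 5044490/21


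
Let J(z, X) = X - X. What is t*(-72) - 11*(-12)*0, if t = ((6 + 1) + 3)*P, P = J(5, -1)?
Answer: 0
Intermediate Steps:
J(z, X) = 0
P = 0
t = 0 (t = ((6 + 1) + 3)*0 = (7 + 3)*0 = 10*0 = 0)
t*(-72) - 11*(-12)*0 = 0*(-72) - 11*(-12)*0 = 0 + 132*0 = 0 + 0 = 0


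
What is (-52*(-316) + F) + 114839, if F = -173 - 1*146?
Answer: 130952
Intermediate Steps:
F = -319 (F = -173 - 146 = -319)
(-52*(-316) + F) + 114839 = (-52*(-316) - 319) + 114839 = (16432 - 319) + 114839 = 16113 + 114839 = 130952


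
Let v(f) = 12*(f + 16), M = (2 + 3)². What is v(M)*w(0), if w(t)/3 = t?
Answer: 0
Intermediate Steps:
w(t) = 3*t
M = 25 (M = 5² = 25)
v(f) = 192 + 12*f (v(f) = 12*(16 + f) = 192 + 12*f)
v(M)*w(0) = (192 + 12*25)*(3*0) = (192 + 300)*0 = 492*0 = 0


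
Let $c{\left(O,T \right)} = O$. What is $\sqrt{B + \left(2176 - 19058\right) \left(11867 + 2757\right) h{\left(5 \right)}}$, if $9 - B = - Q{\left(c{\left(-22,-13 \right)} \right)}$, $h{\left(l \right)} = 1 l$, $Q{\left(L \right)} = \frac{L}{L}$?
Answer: $3 i \sqrt{137156870} \approx 35134.0 i$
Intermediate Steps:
$Q{\left(L \right)} = 1$
$h{\left(l \right)} = l$
$B = 10$ ($B = 9 - \left(-1\right) 1 = 9 - -1 = 9 + 1 = 10$)
$\sqrt{B + \left(2176 - 19058\right) \left(11867 + 2757\right) h{\left(5 \right)}} = \sqrt{10 + \left(2176 - 19058\right) \left(11867 + 2757\right) 5} = \sqrt{10 + \left(-16882\right) 14624 \cdot 5} = \sqrt{10 - 1234411840} = \sqrt{-1234411830} = 3 i \sqrt{137156870}$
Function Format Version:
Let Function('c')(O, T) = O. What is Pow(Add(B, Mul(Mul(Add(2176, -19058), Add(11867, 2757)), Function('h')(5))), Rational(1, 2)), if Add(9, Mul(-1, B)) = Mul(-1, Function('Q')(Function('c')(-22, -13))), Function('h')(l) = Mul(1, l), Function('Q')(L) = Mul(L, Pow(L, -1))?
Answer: Mul(3, I, Pow(137156870, Rational(1, 2))) ≈ Mul(35134., I)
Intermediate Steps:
Function('Q')(L) = 1
Function('h')(l) = l
B = 10 (B = Add(9, Mul(-1, Mul(-1, 1))) = Add(9, Mul(-1, -1)) = Add(9, 1) = 10)
Pow(Add(B, Mul(Mul(Add(2176, -19058), Add(11867, 2757)), Function('h')(5))), Rational(1, 2)) = Pow(Add(10, Mul(Mul(Add(2176, -19058), Add(11867, 2757)), 5)), Rational(1, 2)) = Pow(Add(10, Mul(Mul(-16882, 14624), 5)), Rational(1, 2)) = Pow(Add(10, Mul(-246882368, 5)), Rational(1, 2)) = Pow(Add(10, -1234411840), Rational(1, 2)) = Pow(-1234411830, Rational(1, 2)) = Mul(3, I, Pow(137156870, Rational(1, 2)))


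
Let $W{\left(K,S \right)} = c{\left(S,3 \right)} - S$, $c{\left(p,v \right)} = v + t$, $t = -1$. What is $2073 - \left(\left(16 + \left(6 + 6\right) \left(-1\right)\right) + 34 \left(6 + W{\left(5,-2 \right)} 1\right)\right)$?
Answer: $1729$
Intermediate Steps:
$c{\left(p,v \right)} = -1 + v$ ($c{\left(p,v \right)} = v - 1 = -1 + v$)
$W{\left(K,S \right)} = 2 - S$ ($W{\left(K,S \right)} = \left(-1 + 3\right) - S = 2 - S$)
$2073 - \left(\left(16 + \left(6 + 6\right) \left(-1\right)\right) + 34 \left(6 + W{\left(5,-2 \right)} 1\right)\right) = 2073 - \left(\left(16 + \left(6 + 6\right) \left(-1\right)\right) + 34 \left(6 + \left(2 - -2\right) 1\right)\right) = 2073 - \left(\left(16 + 12 \left(-1\right)\right) + 34 \left(6 + \left(2 + 2\right) 1\right)\right) = 2073 - \left(\left(16 - 12\right) + 34 \left(6 + 4 \cdot 1\right)\right) = 2073 - \left(4 + 34 \left(6 + 4\right)\right) = 2073 - \left(4 + 34 \cdot 10\right) = 2073 - \left(4 + 340\right) = 2073 - 344 = 1729$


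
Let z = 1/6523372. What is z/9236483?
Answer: 1/60253014580676 ≈ 1.6597e-14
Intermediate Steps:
z = 1/6523372 ≈ 1.5329e-7
z/9236483 = (1/6523372)/9236483 = (1/6523372)*(1/9236483) = 1/60253014580676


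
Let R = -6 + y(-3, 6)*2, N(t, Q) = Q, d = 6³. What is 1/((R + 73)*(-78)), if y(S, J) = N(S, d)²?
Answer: -1/7283562 ≈ -1.3730e-7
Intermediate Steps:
d = 216
y(S, J) = 46656 (y(S, J) = 216² = 46656)
R = 93306 (R = -6 + 46656*2 = -6 + 93312 = 93306)
1/((R + 73)*(-78)) = 1/((93306 + 73)*(-78)) = 1/(93379*(-78)) = 1/(-7283562) = -1/7283562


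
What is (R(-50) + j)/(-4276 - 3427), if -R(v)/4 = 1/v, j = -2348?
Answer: 58698/192575 ≈ 0.30481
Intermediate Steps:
R(v) = -4/v
(R(-50) + j)/(-4276 - 3427) = (-4/(-50) - 2348)/(-4276 - 3427) = (-4*(-1/50) - 2348)/(-7703) = (2/25 - 2348)*(-1/7703) = -58698/25*(-1/7703) = 58698/192575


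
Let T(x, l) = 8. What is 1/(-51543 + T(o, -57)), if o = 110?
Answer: -1/51535 ≈ -1.9404e-5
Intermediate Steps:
1/(-51543 + T(o, -57)) = 1/(-51543 + 8) = 1/(-51535) = -1/51535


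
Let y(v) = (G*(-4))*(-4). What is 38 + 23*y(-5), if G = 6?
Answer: 2246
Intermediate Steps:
y(v) = 96 (y(v) = (6*(-4))*(-4) = -24*(-4) = 96)
38 + 23*y(-5) = 38 + 23*96 = 38 + 2208 = 2246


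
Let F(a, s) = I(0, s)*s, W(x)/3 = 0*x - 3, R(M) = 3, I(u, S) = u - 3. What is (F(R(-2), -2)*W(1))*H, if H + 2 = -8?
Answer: 540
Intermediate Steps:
I(u, S) = -3 + u
H = -10 (H = -2 - 8 = -10)
W(x) = -9 (W(x) = 3*(0*x - 3) = 3*(0 - 3) = 3*(-3) = -9)
F(a, s) = -3*s (F(a, s) = (-3 + 0)*s = -3*s)
(F(R(-2), -2)*W(1))*H = (-3*(-2)*(-9))*(-10) = (6*(-9))*(-10) = -54*(-10) = 540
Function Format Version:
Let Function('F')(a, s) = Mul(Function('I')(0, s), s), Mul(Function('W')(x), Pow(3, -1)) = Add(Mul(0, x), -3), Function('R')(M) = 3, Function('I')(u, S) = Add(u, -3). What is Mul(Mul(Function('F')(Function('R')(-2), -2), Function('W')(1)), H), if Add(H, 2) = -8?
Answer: 540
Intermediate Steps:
Function('I')(u, S) = Add(-3, u)
H = -10 (H = Add(-2, -8) = -10)
Function('W')(x) = -9 (Function('W')(x) = Mul(3, Add(Mul(0, x), -3)) = Mul(3, Add(0, -3)) = Mul(3, -3) = -9)
Function('F')(a, s) = Mul(-3, s) (Function('F')(a, s) = Mul(Add(-3, 0), s) = Mul(-3, s))
Mul(Mul(Function('F')(Function('R')(-2), -2), Function('W')(1)), H) = Mul(Mul(Mul(-3, -2), -9), -10) = Mul(Mul(6, -9), -10) = Mul(-54, -10) = 540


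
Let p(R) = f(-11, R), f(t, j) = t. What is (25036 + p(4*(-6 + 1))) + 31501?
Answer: 56526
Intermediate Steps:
p(R) = -11
(25036 + p(4*(-6 + 1))) + 31501 = (25036 - 11) + 31501 = 25025 + 31501 = 56526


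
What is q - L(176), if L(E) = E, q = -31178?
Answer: -31354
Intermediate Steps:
q - L(176) = -31178 - 1*176 = -31178 - 176 = -31354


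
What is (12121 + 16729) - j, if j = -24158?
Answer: 53008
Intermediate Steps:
(12121 + 16729) - j = (12121 + 16729) - 1*(-24158) = 28850 + 24158 = 53008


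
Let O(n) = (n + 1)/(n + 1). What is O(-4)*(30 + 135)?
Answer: 165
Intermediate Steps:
O(n) = 1 (O(n) = (1 + n)/(1 + n) = 1)
O(-4)*(30 + 135) = 1*(30 + 135) = 1*165 = 165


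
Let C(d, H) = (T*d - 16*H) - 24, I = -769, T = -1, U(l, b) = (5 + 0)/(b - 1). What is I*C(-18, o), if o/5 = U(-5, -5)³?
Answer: -836672/27 ≈ -30988.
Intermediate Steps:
U(l, b) = 5/(-1 + b)
o = -625/216 (o = 5*(5/(-1 - 5))³ = 5*(5/(-6))³ = 5*(5*(-⅙))³ = 5*(-⅚)³ = 5*(-125/216) = -625/216 ≈ -2.8935)
C(d, H) = -24 - d - 16*H (C(d, H) = (-d - 16*H) - 24 = -24 - d - 16*H)
I*C(-18, o) = -769*(-24 - 1*(-18) - 16*(-625/216)) = -769*(-24 + 18 + 1250/27) = -769*1088/27 = -836672/27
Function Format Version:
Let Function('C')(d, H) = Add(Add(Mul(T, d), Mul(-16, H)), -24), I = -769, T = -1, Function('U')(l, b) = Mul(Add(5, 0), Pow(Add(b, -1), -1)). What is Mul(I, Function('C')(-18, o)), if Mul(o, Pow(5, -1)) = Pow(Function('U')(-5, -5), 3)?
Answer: Rational(-836672, 27) ≈ -30988.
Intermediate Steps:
Function('U')(l, b) = Mul(5, Pow(Add(-1, b), -1))
o = Rational(-625, 216) (o = Mul(5, Pow(Mul(5, Pow(Add(-1, -5), -1)), 3)) = Mul(5, Pow(Mul(5, Pow(-6, -1)), 3)) = Mul(5, Pow(Mul(5, Rational(-1, 6)), 3)) = Mul(5, Pow(Rational(-5, 6), 3)) = Mul(5, Rational(-125, 216)) = Rational(-625, 216) ≈ -2.8935)
Function('C')(d, H) = Add(-24, Mul(-1, d), Mul(-16, H)) (Function('C')(d, H) = Add(Add(Mul(-1, d), Mul(-16, H)), -24) = Add(-24, Mul(-1, d), Mul(-16, H)))
Mul(I, Function('C')(-18, o)) = Mul(-769, Add(-24, Mul(-1, -18), Mul(-16, Rational(-625, 216)))) = Mul(-769, Add(-24, 18, Rational(1250, 27))) = Mul(-769, Rational(1088, 27)) = Rational(-836672, 27)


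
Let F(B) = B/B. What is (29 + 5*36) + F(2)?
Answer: 210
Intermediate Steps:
F(B) = 1
(29 + 5*36) + F(2) = (29 + 5*36) + 1 = (29 + 180) + 1 = 209 + 1 = 210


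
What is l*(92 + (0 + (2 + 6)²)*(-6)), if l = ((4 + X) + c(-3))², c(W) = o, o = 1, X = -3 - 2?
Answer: 0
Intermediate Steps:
X = -5
c(W) = 1
l = 0 (l = ((4 - 5) + 1)² = (-1 + 1)² = 0² = 0)
l*(92 + (0 + (2 + 6)²)*(-6)) = 0*(92 + (0 + (2 + 6)²)*(-6)) = 0*(92 + (0 + 8²)*(-6)) = 0*(92 + (0 + 64)*(-6)) = 0*(92 + 64*(-6)) = 0*(92 - 384) = 0*(-292) = 0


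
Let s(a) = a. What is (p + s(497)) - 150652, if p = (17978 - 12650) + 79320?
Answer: -65507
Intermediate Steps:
p = 84648 (p = 5328 + 79320 = 84648)
(p + s(497)) - 150652 = (84648 + 497) - 150652 = 85145 - 150652 = -65507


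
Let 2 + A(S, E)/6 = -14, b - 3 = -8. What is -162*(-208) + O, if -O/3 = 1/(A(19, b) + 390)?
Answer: 3302207/98 ≈ 33696.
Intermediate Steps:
b = -5 (b = 3 - 8 = -5)
A(S, E) = -96 (A(S, E) = -12 + 6*(-14) = -12 - 84 = -96)
O = -1/98 (O = -3/(-96 + 390) = -3/294 = -3*1/294 = -1/98 ≈ -0.010204)
-162*(-208) + O = -162*(-208) - 1/98 = 33696 - 1/98 = 3302207/98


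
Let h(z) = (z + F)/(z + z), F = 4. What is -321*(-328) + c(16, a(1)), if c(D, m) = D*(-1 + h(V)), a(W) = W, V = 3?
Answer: 315872/3 ≈ 1.0529e+5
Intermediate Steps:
h(z) = (4 + z)/(2*z) (h(z) = (z + 4)/(z + z) = (4 + z)/((2*z)) = (4 + z)*(1/(2*z)) = (4 + z)/(2*z))
c(D, m) = D/6 (c(D, m) = D*(-1 + (1/2)*(4 + 3)/3) = D*(-1 + (1/2)*(1/3)*7) = D*(-1 + 7/6) = D*(1/6) = D/6)
-321*(-328) + c(16, a(1)) = -321*(-328) + (1/6)*16 = 105288 + 8/3 = 315872/3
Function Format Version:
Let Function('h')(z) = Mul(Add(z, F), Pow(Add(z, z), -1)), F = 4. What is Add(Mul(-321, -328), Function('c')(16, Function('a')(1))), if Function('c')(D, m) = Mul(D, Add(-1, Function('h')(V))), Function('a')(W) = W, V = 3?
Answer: Rational(315872, 3) ≈ 1.0529e+5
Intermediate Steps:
Function('h')(z) = Mul(Rational(1, 2), Pow(z, -1), Add(4, z)) (Function('h')(z) = Mul(Add(z, 4), Pow(Add(z, z), -1)) = Mul(Add(4, z), Pow(Mul(2, z), -1)) = Mul(Add(4, z), Mul(Rational(1, 2), Pow(z, -1))) = Mul(Rational(1, 2), Pow(z, -1), Add(4, z)))
Function('c')(D, m) = Mul(Rational(1, 6), D) (Function('c')(D, m) = Mul(D, Add(-1, Mul(Rational(1, 2), Pow(3, -1), Add(4, 3)))) = Mul(D, Add(-1, Mul(Rational(1, 2), Rational(1, 3), 7))) = Mul(D, Add(-1, Rational(7, 6))) = Mul(D, Rational(1, 6)) = Mul(Rational(1, 6), D))
Add(Mul(-321, -328), Function('c')(16, Function('a')(1))) = Add(Mul(-321, -328), Mul(Rational(1, 6), 16)) = Add(105288, Rational(8, 3)) = Rational(315872, 3)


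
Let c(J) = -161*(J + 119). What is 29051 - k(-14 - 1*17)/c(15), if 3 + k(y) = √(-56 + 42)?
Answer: 626746271/21574 + I*√14/21574 ≈ 29051.0 + 0.00017343*I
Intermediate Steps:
c(J) = -19159 - 161*J (c(J) = -161*(119 + J) = -19159 - 161*J)
k(y) = -3 + I*√14 (k(y) = -3 + √(-56 + 42) = -3 + √(-14) = -3 + I*√14)
29051 - k(-14 - 1*17)/c(15) = 29051 - (-3 + I*√14)/(-19159 - 161*15) = 29051 - (-3 + I*√14)/(-19159 - 2415) = 29051 - (-3 + I*√14)/(-21574) = 29051 - (-3 + I*√14)*(-1)/21574 = 29051 - (3/21574 - I*√14/21574) = 29051 + (-3/21574 + I*√14/21574) = 626746271/21574 + I*√14/21574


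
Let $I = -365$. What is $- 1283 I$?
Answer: $468295$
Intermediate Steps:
$- 1283 I = \left(-1283\right) \left(-365\right) = 468295$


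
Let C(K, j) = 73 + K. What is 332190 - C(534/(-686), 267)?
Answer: 113916398/343 ≈ 3.3212e+5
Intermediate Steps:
332190 - C(534/(-686), 267) = 332190 - (73 + 534/(-686)) = 332190 - (73 + 534*(-1/686)) = 332190 - (73 - 267/343) = 332190 - 1*24772/343 = 332190 - 24772/343 = 113916398/343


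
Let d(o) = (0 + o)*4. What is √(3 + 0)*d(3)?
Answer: 12*√3 ≈ 20.785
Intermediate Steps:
d(o) = 4*o (d(o) = o*4 = 4*o)
√(3 + 0)*d(3) = √(3 + 0)*(4*3) = √3*12 = 12*√3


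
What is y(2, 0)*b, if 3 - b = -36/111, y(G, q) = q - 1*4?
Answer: -492/37 ≈ -13.297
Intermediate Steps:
y(G, q) = -4 + q (y(G, q) = q - 4 = -4 + q)
b = 123/37 (b = 3 - (-36)/111 = 3 - 1*(-12/37) = 3 + 12/37 = 123/37 ≈ 3.3243)
y(2, 0)*b = (-4 + 0)*(123/37) = -4*123/37 = -492/37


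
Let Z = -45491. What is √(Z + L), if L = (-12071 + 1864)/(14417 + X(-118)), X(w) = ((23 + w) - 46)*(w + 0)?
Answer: 2*I*√10968107474665/31055 ≈ 213.29*I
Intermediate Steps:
X(w) = w*(-23 + w) (X(w) = (-23 + w)*w = w*(-23 + w))
L = -10207/31055 (L = (-12071 + 1864)/(14417 - 118*(-23 - 118)) = -10207/(14417 - 118*(-141)) = -10207/(14417 + 16638) = -10207/31055 ≈ -0.32867)
√(Z + L) = √(-45491 - 10207/31055) = √(-1412733212/31055) = 2*I*√10968107474665/31055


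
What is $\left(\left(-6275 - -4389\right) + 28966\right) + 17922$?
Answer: $45002$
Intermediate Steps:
$\left(\left(-6275 - -4389\right) + 28966\right) + 17922 = \left(\left(-6275 + 4389\right) + 28966\right) + 17922 = \left(-1886 + 28966\right) + 17922 = 27080 + 17922 = 45002$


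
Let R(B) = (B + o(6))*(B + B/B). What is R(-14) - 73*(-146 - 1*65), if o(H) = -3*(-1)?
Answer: 15546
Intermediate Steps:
o(H) = 3
R(B) = (1 + B)*(3 + B) (R(B) = (B + 3)*(B + B/B) = (3 + B)*(B + 1) = (3 + B)*(1 + B) = (1 + B)*(3 + B))
R(-14) - 73*(-146 - 1*65) = (3 + (-14)**2 + 4*(-14)) - 73*(-146 - 1*65) = (3 + 196 - 56) - 73*(-146 - 65) = 143 - 73*(-211) = 143 + 15403 = 15546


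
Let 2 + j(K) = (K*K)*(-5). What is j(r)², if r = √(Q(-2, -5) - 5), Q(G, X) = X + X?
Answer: 5329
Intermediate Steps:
Q(G, X) = 2*X
r = I*√15 (r = √(2*(-5) - 5) = √(-10 - 5) = √(-15) = I*√15 ≈ 3.873*I)
j(K) = -2 - 5*K² (j(K) = -2 + (K*K)*(-5) = -2 + K²*(-5) = -2 - 5*K²)
j(r)² = (-2 - 5*(I*√15)²)² = (-2 - 5*(-15))² = (-2 + 75)² = 73² = 5329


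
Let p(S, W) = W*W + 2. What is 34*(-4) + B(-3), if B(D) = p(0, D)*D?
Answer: -169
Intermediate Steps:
p(S, W) = 2 + W² (p(S, W) = W² + 2 = 2 + W²)
B(D) = D*(2 + D²) (B(D) = (2 + D²)*D = D*(2 + D²))
34*(-4) + B(-3) = 34*(-4) - 3*(2 + (-3)²) = -136 - 3*(2 + 9) = -136 - 3*11 = -136 - 33 = -169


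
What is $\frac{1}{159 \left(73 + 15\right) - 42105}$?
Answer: $- \frac{1}{28113} \approx -3.5571 \cdot 10^{-5}$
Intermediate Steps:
$\frac{1}{159 \left(73 + 15\right) - 42105} = \frac{1}{159 \cdot 88 - 42105} = \frac{1}{13992 - 42105} = \frac{1}{-28113} = - \frac{1}{28113}$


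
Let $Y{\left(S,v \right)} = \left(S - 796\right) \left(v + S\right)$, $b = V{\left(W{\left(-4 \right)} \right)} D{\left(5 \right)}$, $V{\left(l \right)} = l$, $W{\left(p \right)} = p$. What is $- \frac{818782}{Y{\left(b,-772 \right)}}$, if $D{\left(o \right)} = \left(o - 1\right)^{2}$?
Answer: $- \frac{409391}{359480} \approx -1.1388$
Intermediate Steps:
$D{\left(o \right)} = \left(-1 + o\right)^{2}$
$b = -64$ ($b = - 4 \left(-1 + 5\right)^{2} = - 4 \cdot 4^{2} = \left(-4\right) 16 = -64$)
$Y{\left(S,v \right)} = \left(-796 + S\right) \left(S + v\right)$
$- \frac{818782}{Y{\left(b,-772 \right)}} = - \frac{818782}{\left(-64\right)^{2} - -50944 - -614512 - -49408} = - \frac{818782}{4096 + 50944 + 614512 + 49408} = - \frac{818782}{718960} = \left(-818782\right) \frac{1}{718960} = - \frac{409391}{359480}$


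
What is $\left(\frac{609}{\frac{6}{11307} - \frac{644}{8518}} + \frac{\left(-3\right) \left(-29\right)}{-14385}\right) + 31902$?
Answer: $\frac{9164626206973}{385230300} \approx 23790.0$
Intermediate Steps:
$\left(\frac{609}{\frac{6}{11307} - \frac{644}{8518}} + \frac{\left(-3\right) \left(-29\right)}{-14385}\right) + 31902 = \left(\frac{609}{6 \cdot \frac{1}{11307} - \frac{322}{4259}} + 87 \left(- \frac{1}{14385}\right)\right) + 31902 = \left(\frac{609}{\frac{2}{3769} - \frac{322}{4259}} - \frac{29}{4795}\right) + 31902 = \left(\frac{609}{- \frac{1205100}{16052171}} - \frac{29}{4795}\right) + 31902 = \left(609 \left(- \frac{16052171}{1205100}\right) - \frac{29}{4795}\right) + 31902 = \left(- \frac{3258590713}{401700} - \frac{29}{4795}\right) + 31902 = - \frac{3124990823627}{385230300} + 31902 = \frac{9164626206973}{385230300}$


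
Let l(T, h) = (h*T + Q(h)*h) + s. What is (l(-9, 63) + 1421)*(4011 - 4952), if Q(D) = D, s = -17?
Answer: -4522446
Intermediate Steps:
l(T, h) = -17 + h² + T*h (l(T, h) = (h*T + h*h) - 17 = (T*h + h²) - 17 = (h² + T*h) - 17 = -17 + h² + T*h)
(l(-9, 63) + 1421)*(4011 - 4952) = ((-17 + 63² - 9*63) + 1421)*(4011 - 4952) = ((-17 + 3969 - 567) + 1421)*(-941) = (3385 + 1421)*(-941) = 4806*(-941) = -4522446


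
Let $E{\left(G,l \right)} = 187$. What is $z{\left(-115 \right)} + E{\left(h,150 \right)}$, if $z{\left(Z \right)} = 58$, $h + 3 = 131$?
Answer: $245$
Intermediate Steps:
$h = 128$ ($h = -3 + 131 = 128$)
$z{\left(-115 \right)} + E{\left(h,150 \right)} = 58 + 187 = 245$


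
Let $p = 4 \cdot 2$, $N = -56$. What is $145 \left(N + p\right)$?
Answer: $-6960$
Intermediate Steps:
$p = 8$
$145 \left(N + p\right) = 145 \left(-56 + 8\right) = 145 \left(-48\right) = -6960$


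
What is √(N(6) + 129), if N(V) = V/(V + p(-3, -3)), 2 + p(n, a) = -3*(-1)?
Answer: 3*√707/7 ≈ 11.395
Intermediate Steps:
p(n, a) = 1 (p(n, a) = -2 - 3*(-1) = -2 + 3 = 1)
N(V) = V/(1 + V) (N(V) = V/(V + 1) = V/(1 + V))
√(N(6) + 129) = √(6/(1 + 6) + 129) = √(6/7 + 129) = √(909/7) = 3*√707/7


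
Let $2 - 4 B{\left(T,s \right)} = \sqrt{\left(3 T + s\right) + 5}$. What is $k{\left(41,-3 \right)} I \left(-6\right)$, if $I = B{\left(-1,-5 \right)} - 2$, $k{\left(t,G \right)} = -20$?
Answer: $-180 - 30 i \sqrt{3} \approx -180.0 - 51.962 i$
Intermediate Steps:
$B{\left(T,s \right)} = \frac{1}{2} - \frac{\sqrt{5 + s + 3 T}}{4}$ ($B{\left(T,s \right)} = \frac{1}{2} - \frac{\sqrt{\left(3 T + s\right) + 5}}{4} = \frac{1}{2} - \frac{\sqrt{\left(s + 3 T\right) + 5}}{4} = \frac{1}{2} - \frac{\sqrt{5 + s + 3 T}}{4}$)
$I = - \frac{3}{2} - \frac{i \sqrt{3}}{4}$ ($I = \left(\frac{1}{2} - \frac{\sqrt{5 - 5 + 3 \left(-1\right)}}{4}\right) - 2 = \left(\frac{1}{2} - \frac{\sqrt{5 - 5 - 3}}{4}\right) - 2 = \left(\frac{1}{2} - \frac{\sqrt{-3}}{4}\right) - 2 = \left(\frac{1}{2} - \frac{i \sqrt{3}}{4}\right) - 2 = - \frac{3}{2} - \frac{i \sqrt{3}}{4} \approx -1.5 - 0.43301 i$)
$k{\left(41,-3 \right)} I \left(-6\right) = - 20 \left(- \frac{3}{2} - \frac{i \sqrt{3}}{4}\right) \left(-6\right) = - 20 \left(9 + \frac{3 i \sqrt{3}}{2}\right) = -180 - 30 i \sqrt{3}$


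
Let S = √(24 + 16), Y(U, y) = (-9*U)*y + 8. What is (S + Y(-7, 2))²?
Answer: 17996 + 536*√10 ≈ 19691.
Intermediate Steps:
Y(U, y) = 8 - 9*U*y (Y(U, y) = -9*U*y + 8 = 8 - 9*U*y)
S = 2*√10 (S = √40 = 2*√10 ≈ 6.3246)
(S + Y(-7, 2))² = (2*√10 + (8 - 9*(-7)*2))² = (2*√10 + (8 + 126))² = (2*√10 + 134)² = (134 + 2*√10)²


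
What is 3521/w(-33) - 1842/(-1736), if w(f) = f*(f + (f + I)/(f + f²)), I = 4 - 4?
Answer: 18560671/4325244 ≈ 4.2912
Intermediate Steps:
I = 0
w(f) = f*(f + f/(f + f²)) (w(f) = f*(f + (f + 0)/(f + f²)) = f*(f + f/(f + f²)))
3521/w(-33) - 1842/(-1736) = 3521/((-33*(1 - 33 + (-33)²)/(1 - 33))) - 1842/(-1736) = 3521/((-33*(1 - 33 + 1089)/(-32))) - 1842*(-1/1736) = 3521/((-33*(-1/32)*1057)) + 921/868 = 3521/(34881/32) + 921/868 = 3521*(32/34881) + 921/868 = 16096/4983 + 921/868 = 18560671/4325244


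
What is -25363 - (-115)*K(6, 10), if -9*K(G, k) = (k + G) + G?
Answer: -230797/9 ≈ -25644.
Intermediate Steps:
K(G, k) = -2*G/9 - k/9 (K(G, k) = -((k + G) + G)/9 = -((G + k) + G)/9 = -(k + 2*G)/9 = -2*G/9 - k/9)
-25363 - (-115)*K(6, 10) = -25363 - (-115)*(-2/9*6 - 1/9*10) = -25363 - (-115)*(-4/3 - 10/9) = -25363 - (-115)*(-22)/9 = -25363 - 1*2530/9 = -25363 - 2530/9 = -230797/9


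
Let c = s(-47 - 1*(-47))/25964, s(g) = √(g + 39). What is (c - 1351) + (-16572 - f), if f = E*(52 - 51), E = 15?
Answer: -17938 + √39/25964 ≈ -17938.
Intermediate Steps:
s(g) = √(39 + g)
c = √39/25964 (c = √(39 + (-47 - 1*(-47)))/25964 = √(39 + (-47 + 47))*(1/25964) = √(39 + 0)*(1/25964) = √39*(1/25964) = √39/25964 ≈ 0.00024053)
f = 15 (f = 15*(52 - 51) = 15*1 = 15)
(c - 1351) + (-16572 - f) = (√39/25964 - 1351) + (-16572 - 1*15) = (-1351 + √39/25964) + (-16572 - 15) = (-1351 + √39/25964) - 16587 = -17938 + √39/25964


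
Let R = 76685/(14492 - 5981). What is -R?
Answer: -76685/8511 ≈ -9.0101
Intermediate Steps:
R = 76685/8511 ≈ 9.0101
-R = -1*76685/8511 = -76685/8511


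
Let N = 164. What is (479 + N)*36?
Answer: 23148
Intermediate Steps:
(479 + N)*36 = (479 + 164)*36 = 643*36 = 23148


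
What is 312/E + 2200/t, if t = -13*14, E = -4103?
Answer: -4541692/373373 ≈ -12.164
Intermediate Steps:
t = -182
312/E + 2200/t = 312/(-4103) + 2200/(-182) = 312*(-1/4103) + 2200*(-1/182) = -312/4103 - 1100/91 = -4541692/373373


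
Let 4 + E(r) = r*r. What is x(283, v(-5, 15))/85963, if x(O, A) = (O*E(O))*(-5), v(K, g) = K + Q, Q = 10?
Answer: -113320275/85963 ≈ -1318.2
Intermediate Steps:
E(r) = -4 + r² (E(r) = -4 + r*r = -4 + r²)
v(K, g) = 10 + K (v(K, g) = K + 10 = 10 + K)
x(O, A) = -5*O*(-4 + O²) (x(O, A) = (O*(-4 + O²))*(-5) = -5*O*(-4 + O²))
x(283, v(-5, 15))/85963 = (5*283*(4 - 1*283²))/85963 = (5*283*(4 - 1*80089))*(1/85963) = (5*283*(4 - 80089))*(1/85963) = (5*283*(-80085))*(1/85963) = -113320275*1/85963 = -113320275/85963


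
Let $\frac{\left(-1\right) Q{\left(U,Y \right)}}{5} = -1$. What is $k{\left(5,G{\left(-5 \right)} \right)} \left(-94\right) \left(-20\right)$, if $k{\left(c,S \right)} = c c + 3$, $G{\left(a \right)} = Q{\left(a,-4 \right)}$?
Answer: $52640$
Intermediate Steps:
$Q{\left(U,Y \right)} = 5$ ($Q{\left(U,Y \right)} = \left(-5\right) \left(-1\right) = 5$)
$G{\left(a \right)} = 5$
$k{\left(c,S \right)} = 3 + c^{2}$ ($k{\left(c,S \right)} = c^{2} + 3 = 3 + c^{2}$)
$k{\left(5,G{\left(-5 \right)} \right)} \left(-94\right) \left(-20\right) = \left(3 + 5^{2}\right) \left(-94\right) \left(-20\right) = \left(3 + 25\right) \left(-94\right) \left(-20\right) = 28 \left(-94\right) \left(-20\right) = \left(-2632\right) \left(-20\right) = 52640$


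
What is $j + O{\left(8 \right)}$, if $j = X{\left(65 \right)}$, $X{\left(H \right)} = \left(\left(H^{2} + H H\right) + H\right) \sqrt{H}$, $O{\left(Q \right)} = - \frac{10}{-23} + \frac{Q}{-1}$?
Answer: $- \frac{174}{23} + 8515 \sqrt{65} \approx 68643.0$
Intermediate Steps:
$O{\left(Q \right)} = \frac{10}{23} - Q$ ($O{\left(Q \right)} = \left(-10\right) \left(- \frac{1}{23}\right) + Q \left(-1\right) = \frac{10}{23} - Q$)
$X{\left(H \right)} = \sqrt{H} \left(H + 2 H^{2}\right)$ ($X{\left(H \right)} = \left(\left(H^{2} + H^{2}\right) + H\right) \sqrt{H} = \left(2 H^{2} + H\right) \sqrt{H} = \left(H + 2 H^{2}\right) \sqrt{H} = \sqrt{H} \left(H + 2 H^{2}\right)$)
$j = 8515 \sqrt{65}$ ($j = 65^{\frac{3}{2}} \left(1 + 2 \cdot 65\right) = 65 \sqrt{65} \left(1 + 130\right) = 65 \sqrt{65} \cdot 131 = 8515 \sqrt{65} \approx 68650.0$)
$j + O{\left(8 \right)} = 8515 \sqrt{65} + \left(\frac{10}{23} - 8\right) = 8515 \sqrt{65} - \frac{174}{23} = - \frac{174}{23} + 8515 \sqrt{65}$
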